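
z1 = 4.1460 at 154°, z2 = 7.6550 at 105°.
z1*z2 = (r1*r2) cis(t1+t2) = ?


r = 4.1460 * 7.6550 = 31.7376
theta = 154° + 105° = 259° = 259° (mod 360)

31.7376 cis(259°)


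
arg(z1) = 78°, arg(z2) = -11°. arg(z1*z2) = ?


arg(z1*z2) = 78° - 11° = 67°
Normalized to (-180°, 180°]: 67°

67°


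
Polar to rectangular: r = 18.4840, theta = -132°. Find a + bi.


a = 18.4840*cos(-132°) = 18.4840*(-0.66913) = -12.3682
b = 18.4840*sin(-132°) = 18.4840*(-0.743145) = -13.7363

-12.3682 - 13.7363i


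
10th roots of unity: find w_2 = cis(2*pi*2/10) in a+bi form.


Angle = 360*2/10 = 72°
a = cos(72°) = 0.3090
b = sin(72°) = 0.9511

0.3090 + 0.9511i


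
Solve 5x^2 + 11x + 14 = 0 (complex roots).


disc = 11^2 - 4*5*14 = 121 - 280 = -159
sqrt(|disc|) = sqrt(159) = 12.6095
Real part = -11/(2*5) = -1.1000
Imag part = 12.6095/(2*5) = 1.2610

-1.1000 ± 1.2610i


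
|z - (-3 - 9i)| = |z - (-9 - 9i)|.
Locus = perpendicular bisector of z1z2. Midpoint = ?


Equal distances means the locus is the perpendicular bisector of z1 and z2.
Midpoint = ((-3+(-9))/2, (-9+(-9))/2) = (-6.0000, -9.0000)

Perpendicular bisector through (-6.0000, -9.0000)


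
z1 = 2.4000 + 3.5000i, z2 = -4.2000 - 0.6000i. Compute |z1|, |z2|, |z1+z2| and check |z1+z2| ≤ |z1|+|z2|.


|z1| = sqrt(2.4^2 + 3.5^2) = sqrt(18.01) = 4.2438
|z2| = sqrt((-4.2)^2 + (-0.6)^2) = sqrt(18) = 4.2426
z1+z2 = -1.8000 + 2.9000i
|z1+z2| = sqrt(11.65) = 3.4132
|z1|+|z2| = 4.2438 + 4.2426 = 8.4864

|z1+z2| = 3.4132 ≤ |z1|+|z2| = 8.4864 (verified)


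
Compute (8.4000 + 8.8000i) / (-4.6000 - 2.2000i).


Conjugate of z2 = -4.6000 + 2.2000i
Numerator: (8.4000 + 8.8000i)(-4.6000 + 2.2000i) = -58.0000 - 22.0000i
Denominator: (-4.6)^2 + (-2.2)^2 = 26
Result = (-58.0000 - 22.0000i)/26

-2.2308 - 0.8462i


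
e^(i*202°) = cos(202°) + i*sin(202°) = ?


cos(202°) = -0.9272
sin(202°) = -0.3746

e^(i*202°) = -0.9272 - 0.3746i


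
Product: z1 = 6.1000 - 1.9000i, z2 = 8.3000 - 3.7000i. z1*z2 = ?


Real = 6.1*8.3 - (-1.9)*(-3.7) = 50.63 - 7.03 = 43.6
Imag = 6.1*(-3.7) + 8.3*(-1.9) = -22.57 - (15.77) = -38.34

43.6000 - 38.3400i


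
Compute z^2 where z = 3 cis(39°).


r^2 = 3^2 = 9
n*theta = 2*39° = 78° = 78° (mod 360)
a = 9*cos(78°) = 1.8712
b = 9*sin(78°) = 8.8033

9 cis(78°) = 1.8712 + 8.8033i


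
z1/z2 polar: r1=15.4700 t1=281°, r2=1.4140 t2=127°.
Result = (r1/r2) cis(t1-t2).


r = 15.4700 / 1.4140 = 10.9406
theta = 281° - 127° = 154° = 154° (mod 360)

10.9406 cis(154°)


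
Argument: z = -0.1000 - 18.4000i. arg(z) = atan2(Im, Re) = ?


Re = -0.1, Im = -18.4
arg = atan2(-18.4, -0.1) = -90.3114 degrees

arg(z) = -90.3114 degrees


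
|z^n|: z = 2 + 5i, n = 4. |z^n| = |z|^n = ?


|z| = sqrt(4+25) = sqrt(29) = 5.3852
|z^4| = |z|^4 = (sqrt(29))^4 = 29^2 = 841

|z^4| = 841


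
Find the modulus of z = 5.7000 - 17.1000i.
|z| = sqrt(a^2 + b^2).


|z| = sqrt(5.7^2 + (-17.1)^2) = sqrt(32.49 + 292.41) = sqrt(324.9) = 18.0250

|z| = 18.0250


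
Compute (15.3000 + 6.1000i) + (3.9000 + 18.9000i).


Real: 15.3 + 3.9 = 19.2
Imag: 6.1 + 18.9 = 25

19.2000 + 25.0000i


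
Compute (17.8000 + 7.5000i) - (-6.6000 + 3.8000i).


Real: 17.8 + 6.6 = 24.4
Imag: 7.5 - 3.8 = 3.7

24.4000 + 3.7000i


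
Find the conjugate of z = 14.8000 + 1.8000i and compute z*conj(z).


z_bar = 14.8000 - 1.8000i
z*z_bar = 14.8^2 + 1.8^2 = 219.04 + 3.24 = 222.28

z_bar = 14.8000 - 1.8000i, z*z_bar = 222.28


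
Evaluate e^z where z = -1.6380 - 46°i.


e^-1.6380 = 0.1944
cos(-46°) = 0.6947
sin(-46°) = -0.7193
Real = 0.1944*0.6947 = 0.1350
Imag = 0.1944*(-0.7193) = -0.1398

0.1350 - 0.1398i


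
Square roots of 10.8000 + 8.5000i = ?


|z| = sqrt(116.64+72.25) = 13.7437
sqrt((|z|+a)/2) = sqrt((13.7437+10.8)/2) = sqrt(12.2719) = 3.5031
sqrt((|z|-a)/2) = sqrt((13.7437-10.8)/2) = sqrt(1.4719) = 1.2132

±(3.5031 + 1.2132i) i.e. 3.5031 + 1.2132i and -3.5031 - 1.2132i


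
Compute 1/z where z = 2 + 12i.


|z|^2 = 4+144 = 148
1/z = (2 - 12i)/148

1/z = 0.0135 - 0.0811i


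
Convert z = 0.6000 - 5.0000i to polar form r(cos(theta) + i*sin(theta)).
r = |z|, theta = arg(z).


r = sqrt(0.36+25) = sqrt(25.36) = 5.0359
theta = atan2(-5, 0.6) = -83.1572 degrees

r = 5.0359, theta = -83.1572 degrees


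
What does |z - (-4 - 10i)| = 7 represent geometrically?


|z - z0| = r is a circle with center z0 and radius r.
Center = (-4, -10), radius = 7

Circle with center (-4, -10) and radius 7


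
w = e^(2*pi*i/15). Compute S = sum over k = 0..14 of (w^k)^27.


The roots are w_k = w^k with w = e^(2*pi*i/15), and (w^k)^27 = (w^27)^k.
So S = 1 + u + u^2 + ... + u^(14) with u = w^27.
27 = 1*15 + 12, so 27 is not a multiple of 15: u = (w^15)^1 * w^12 = w^12 ≠ 1 (w is a primitive 15th root), while u^15 = (w^15)^27 = 1.
Geometric series: S = (1 - u^15)/(1 - u) = (1 - 1)/(1 - u) = 0

S = 0


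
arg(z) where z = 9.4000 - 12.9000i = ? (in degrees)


Re = 9.4, Im = -12.9
arg = atan2(-12.9, 9.4) = -53.9198 degrees

arg(z) = -53.9198 degrees


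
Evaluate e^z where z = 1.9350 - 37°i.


e^1.9350 = 6.9240
cos(-37°) = 0.79864
sin(-37°) = -0.60182
Real = 6.9240*0.79864 = 5.5298
Imag = 6.9240*(-0.60182) = -4.1670

5.5298 - 4.1670i


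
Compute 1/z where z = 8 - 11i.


|z|^2 = 64+121 = 185
1/z = (8 + 11i)/185

1/z = 0.0432 + 0.0595i


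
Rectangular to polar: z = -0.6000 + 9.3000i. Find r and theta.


r = sqrt(0.36+86.49) = sqrt(86.85) = 9.3193
theta = atan2(9.3, -0.6) = 93.6914 degrees

r = 9.3193, theta = 93.6914 degrees


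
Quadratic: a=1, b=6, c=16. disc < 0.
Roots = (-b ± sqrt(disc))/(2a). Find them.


disc = 6^2 - 4*1*16 = 36 - 64 = -28
sqrt(|disc|) = sqrt(28) = 5.2915
Real part = -6/(2*1) = -3.0000
Imag part = 5.2915/(2*1) = 2.6458

-3.0000 ± 2.6458i


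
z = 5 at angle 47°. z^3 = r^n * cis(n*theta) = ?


r^3 = 5^3 = 125
n*theta = 3*47° = 141° = 141° (mod 360)
a = 125*cos(141°) = -97.1432
b = 125*sin(141°) = 78.6650

125 cis(141°) = -97.1432 + 78.6650i


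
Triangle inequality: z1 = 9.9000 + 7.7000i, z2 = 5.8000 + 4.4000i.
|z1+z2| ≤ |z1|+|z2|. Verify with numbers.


|z1| = sqrt(9.9^2 + 7.7^2) = sqrt(157.3) = 12.5419
|z2| = sqrt(5.8^2 + 4.4^2) = sqrt(53) = 7.2801
z1+z2 = 15.7000 + 12.1000i
|z1+z2| = sqrt(392.9) = 19.8217
|z1|+|z2| = 12.5419 + 7.2801 = 19.8220

|z1+z2| = 19.8217 ≤ |z1|+|z2| = 19.8220 (verified)


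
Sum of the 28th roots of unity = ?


The sum of all 28th roots of unity is 0.
Geometric series: (1 - w^28)/(1 - w) = (1-1)/(1-w) = 0 since w^28 = 1, w ≠ 1.
Alternatively: coefficient of z^27 in z^28 - 1 is 0.

0


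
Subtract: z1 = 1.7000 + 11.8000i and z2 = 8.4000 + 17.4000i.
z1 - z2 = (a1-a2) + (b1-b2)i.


Real: 1.7 - 8.4 = -6.7
Imag: 11.8 - 17.4 = -5.6

-6.7000 - 5.6000i


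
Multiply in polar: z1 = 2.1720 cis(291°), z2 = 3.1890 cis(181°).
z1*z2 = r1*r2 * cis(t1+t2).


r = 2.1720 * 3.1890 = 6.9265
theta = 291° + 181° = 472° = 112° (mod 360)

6.9265 cis(112°)


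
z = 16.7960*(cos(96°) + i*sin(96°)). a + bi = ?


a = 16.7960*cos(96°) = 16.7960*(-0.10453) = -1.7557
b = 16.7960*sin(96°) = 16.7960*0.99452 = 16.7040

-1.7557 + 16.7040i


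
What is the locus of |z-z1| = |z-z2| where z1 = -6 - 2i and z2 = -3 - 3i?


Equal distances means the locus is the perpendicular bisector of z1 and z2.
Midpoint = ((-6+(-3))/2, (-2+(-3))/2) = (-4.5000, -2.5000)

Perpendicular bisector through (-4.5000, -2.5000)


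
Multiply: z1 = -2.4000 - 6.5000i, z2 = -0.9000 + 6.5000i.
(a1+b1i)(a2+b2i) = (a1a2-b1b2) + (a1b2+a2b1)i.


Real = -2.4*(-0.9) - (-6.5)*6.5 = 2.16 - (-42.25) = 44.41
Imag = -2.4*6.5 - (0.9)*(-6.5) = -15.6 + 5.85 = -9.75

44.4100 - 9.7500i


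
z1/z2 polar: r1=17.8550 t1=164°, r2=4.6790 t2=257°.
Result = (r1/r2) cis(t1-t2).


r = 17.8550 / 4.6790 = 3.8160
theta = 164° - 257° = -93° = 267° (mod 360)

3.8160 cis(267°)


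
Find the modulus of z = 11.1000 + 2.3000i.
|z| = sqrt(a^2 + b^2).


|z| = sqrt(11.1^2 + 2.3^2) = sqrt(123.21 + 5.29) = sqrt(128.5) = 11.3358

|z| = 11.3358


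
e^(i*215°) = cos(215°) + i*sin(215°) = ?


cos(215°) = -0.8192
sin(215°) = -0.5736

e^(i*215°) = -0.8192 - 0.5736i


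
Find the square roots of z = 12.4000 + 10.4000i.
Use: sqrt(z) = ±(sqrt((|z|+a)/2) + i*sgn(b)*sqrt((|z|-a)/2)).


|z| = sqrt(153.76+108.16) = 16.1839
sqrt((|z|+a)/2) = sqrt((16.1839+12.4)/2) = sqrt(14.2920) = 3.7805
sqrt((|z|-a)/2) = sqrt((16.1839-12.4)/2) = sqrt(1.8920) = 1.3755

±(3.7805 + 1.3755i) i.e. 3.7805 + 1.3755i and -3.7805 - 1.3755i


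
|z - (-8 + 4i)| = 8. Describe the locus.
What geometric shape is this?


|z - z0| = r is a circle with center z0 and radius r.
Center = (-8, 4), radius = 8

Circle with center (-8, 4) and radius 8


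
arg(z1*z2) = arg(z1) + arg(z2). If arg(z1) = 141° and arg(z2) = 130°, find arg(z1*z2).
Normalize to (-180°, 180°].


arg(z1*z2) = 141° + 130° = 271°
Normalized to (-180°, 180°]: -89°

-89°


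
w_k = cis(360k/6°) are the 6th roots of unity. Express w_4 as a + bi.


Angle = 360*4/6 = 240°
a = cos(240°) = -0.5000
b = sin(240°) = -0.8660

-0.5000 - 0.8660i


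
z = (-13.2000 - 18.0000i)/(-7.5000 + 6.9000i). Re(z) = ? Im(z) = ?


Multiply by conjugate: (-13.2000 - 18.0000i)(-7.5000 - 6.9000i) / ((-7.5)^2 + 6.9^2)
Numerator real = -13.2*(-7.5) - (18)*6.9 = -25.2
Numerator imag = -18*(-7.5) - (-13.2)*6.9 = 226.08
Denominator = 103.86
Re(z) = -25.2/103.86 = -0.2426
Im(z) = 226.08/103.86 = 2.1768

Re(z) = -0.2426, Im(z) = 2.1768


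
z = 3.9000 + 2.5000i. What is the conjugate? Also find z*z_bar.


z_bar = 3.9000 - 2.5000i
z*z_bar = 3.9^2 + 2.5^2 = 15.21 + 6.25 = 21.46

z_bar = 3.9000 - 2.5000i, z*z_bar = 21.46


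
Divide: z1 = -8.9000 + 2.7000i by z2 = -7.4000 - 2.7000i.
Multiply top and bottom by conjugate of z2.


Conjugate of z2 = -7.4000 + 2.7000i
Numerator: (-8.9000 + 2.7000i)(-7.4000 + 2.7000i) = 58.5700 - 44.0100i
Denominator: (-7.4)^2 + (-2.7)^2 = 62.05
Result = (58.5700 - 44.0100i)/62.05

0.9439 - 0.7093i


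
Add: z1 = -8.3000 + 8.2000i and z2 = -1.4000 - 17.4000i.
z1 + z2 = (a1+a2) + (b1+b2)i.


Real: -8.3 - 1.4 = -9.7
Imag: 8.2 - 17.4 = -9.2

-9.7000 - 9.2000i


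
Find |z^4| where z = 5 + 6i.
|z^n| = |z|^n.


|z| = sqrt(25+36) = sqrt(61) = 7.8102
|z^4| = |z|^4 = (sqrt(61))^4 = 61^2 = 3721

|z^4| = 3721


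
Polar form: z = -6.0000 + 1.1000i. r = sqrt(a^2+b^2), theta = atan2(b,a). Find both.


r = sqrt(36+1.21) = sqrt(37.21) = 6.1000
theta = atan2(1.1, -6) = 169.6111 degrees

r = 6.1000, theta = 169.6111 degrees


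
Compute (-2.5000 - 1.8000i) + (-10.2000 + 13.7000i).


Real: -2.5 - 10.2 = -12.7
Imag: -1.8 + 13.7 = 11.9

-12.7000 + 11.9000i


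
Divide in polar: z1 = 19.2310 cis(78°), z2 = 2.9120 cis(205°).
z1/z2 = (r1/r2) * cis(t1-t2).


r = 19.2310 / 2.9120 = 6.6041
theta = 78° - 205° = -127° = 233° (mod 360)

6.6041 cis(233°)


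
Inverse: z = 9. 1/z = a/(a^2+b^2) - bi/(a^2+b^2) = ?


|z|^2 = 81+0 = 81
1/z = (9 - 0i)/81

1/z = 0.1111 + 0i


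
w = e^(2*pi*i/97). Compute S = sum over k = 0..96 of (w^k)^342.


The roots are w_k = w^k with w = e^(2*pi*i/97), and (w^k)^342 = (w^342)^k.
So S = 1 + u + u^2 + ... + u^(96) with u = w^342.
342 = 3*97 + 51, so 342 is not a multiple of 97: u = (w^97)^3 * w^51 = w^51 ≠ 1 (w is a primitive 97th root), while u^97 = (w^97)^342 = 1.
Geometric series: S = (1 - u^97)/(1 - u) = (1 - 1)/(1 - u) = 0

S = 0


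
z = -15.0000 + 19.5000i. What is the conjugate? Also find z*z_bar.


z_bar = -15.0000 - 19.5000i
z*z_bar = (-15)^2 + 19.5^2 = 225 + 380.25 = 605.25

z_bar = -15.0000 - 19.5000i, z*z_bar = 605.25


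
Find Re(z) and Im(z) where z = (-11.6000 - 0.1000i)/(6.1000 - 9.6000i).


Multiply by conjugate: (-11.6000 - 0.1000i)(6.1000 + 9.6000i) / (6.1^2 + (-9.6)^2)
Numerator real = -11.6*6.1 - (0.1)*(-9.6) = -69.8
Numerator imag = -0.1*6.1 - (-11.6)*(-9.6) = -111.97
Denominator = 129.37
Re(z) = -69.8/129.37 = -0.5395
Im(z) = -111.97/129.37 = -0.8655

Re(z) = -0.5395, Im(z) = -0.8655


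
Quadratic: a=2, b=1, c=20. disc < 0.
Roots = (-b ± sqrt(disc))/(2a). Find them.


disc = 1^2 - 4*2*20 = 1 - 160 = -159
sqrt(|disc|) = sqrt(159) = 12.6095
Real part = -1/(2*2) = -0.2500
Imag part = 12.6095/(2*2) = 3.1524

-0.2500 ± 3.1524i


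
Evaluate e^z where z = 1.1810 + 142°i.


e^1.1810 = 3.2576
cos(142°) = -0.788
sin(142°) = 0.61566
Real = 3.2576*(-0.788) = -2.5670
Imag = 3.2576*0.61566 = 2.0056

-2.5670 + 2.0056i


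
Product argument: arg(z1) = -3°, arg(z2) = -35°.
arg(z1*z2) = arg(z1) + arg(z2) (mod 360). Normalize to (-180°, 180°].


arg(z1*z2) = -3° - 35° = -38°
Normalized to (-180°, 180°]: -38°

-38°


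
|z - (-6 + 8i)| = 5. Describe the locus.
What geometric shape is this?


|z - z0| = r is a circle with center z0 and radius r.
Center = (-6, 8), radius = 5

Circle with center (-6, 8) and radius 5


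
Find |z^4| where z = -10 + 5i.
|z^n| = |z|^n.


|z| = sqrt(100+25) = sqrt(125) = 11.1803
|z^4| = |z|^4 = (sqrt(125))^4 = 125^2 = 15625

|z^4| = 15625


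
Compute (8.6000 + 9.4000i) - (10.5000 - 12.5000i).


Real: 8.6 - 10.5 = -1.9
Imag: 9.4 + 12.5 = 21.9

-1.9000 + 21.9000i


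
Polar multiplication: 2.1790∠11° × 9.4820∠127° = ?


r = 2.1790 * 9.4820 = 20.6613
theta = 11° + 127° = 138° = 138° (mod 360)

20.6613 cis(138°)


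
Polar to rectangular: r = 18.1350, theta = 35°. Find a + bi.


a = 18.1350*cos(35°) = 18.1350*0.81915 = 14.8553
b = 18.1350*sin(35°) = 18.1350*0.573576 = 10.4018

14.8553 + 10.4018i


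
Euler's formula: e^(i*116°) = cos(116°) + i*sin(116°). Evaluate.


cos(116°) = -0.4384
sin(116°) = 0.8988

e^(i*116°) = -0.4384 + 0.8988i


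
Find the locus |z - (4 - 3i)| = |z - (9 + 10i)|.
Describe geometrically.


Equal distances means the locus is the perpendicular bisector of z1 and z2.
Midpoint = ((4+9)/2, (-3+10)/2) = (6.5000, 3.5000)

Perpendicular bisector through (6.5000, 3.5000)


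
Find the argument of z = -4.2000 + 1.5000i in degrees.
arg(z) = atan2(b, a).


Re = -4.2, Im = 1.5
arg = atan2(1.5, -4.2) = 160.3462 degrees

arg(z) = 160.3462 degrees


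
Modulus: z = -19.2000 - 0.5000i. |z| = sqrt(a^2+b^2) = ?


|z| = sqrt((-19.2)^2 + (-0.5)^2) = sqrt(368.64 + 0.25) = sqrt(368.89) = 19.2065

|z| = 19.2065


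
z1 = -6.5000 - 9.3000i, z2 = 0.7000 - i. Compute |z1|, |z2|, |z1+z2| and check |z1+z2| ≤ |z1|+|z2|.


|z1| = sqrt((-6.5)^2 + (-9.3)^2) = sqrt(128.74) = 11.3464
|z2| = sqrt(0.7^2 + (-1)^2) = sqrt(1.49) = 1.2207
z1+z2 = -5.8000 - 10.3000i
|z1+z2| = sqrt(139.73) = 11.8207
|z1|+|z2| = 11.3464 + 1.2207 = 12.5671

|z1+z2| = 11.8207 ≤ |z1|+|z2| = 12.5671 (verified)


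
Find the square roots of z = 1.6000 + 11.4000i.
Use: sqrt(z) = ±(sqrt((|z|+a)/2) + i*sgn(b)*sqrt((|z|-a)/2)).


|z| = sqrt(2.56+129.96) = 11.5117
sqrt((|z|+a)/2) = sqrt((11.5117+1.6)/2) = sqrt(6.5559) = 2.5604
sqrt((|z|-a)/2) = sqrt((11.5117-1.6)/2) = sqrt(4.9559) = 2.2262

±(2.5604 + 2.2262i) i.e. 2.5604 + 2.2262i and -2.5604 - 2.2262i


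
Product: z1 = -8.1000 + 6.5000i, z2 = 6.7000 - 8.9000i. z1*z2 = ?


Real = -8.1*6.7 - 6.5*(-8.9) = -54.27 - (-57.85) = 3.58
Imag = -8.1*(-8.9) + 6.7*6.5 = 72.09 + 43.55 = 115.64

3.5800 + 115.6400i


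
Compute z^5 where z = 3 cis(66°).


r^5 = 3^5 = 243
n*theta = 5*66° = 330° = 330° (mod 360)
a = 243*cos(330°) = 210.4442
b = 243*sin(330°) = -121.5000

243 cis(330°) = 210.4442 - 121.5000i


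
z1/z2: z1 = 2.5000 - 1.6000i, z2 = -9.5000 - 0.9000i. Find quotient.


Conjugate of z2 = -9.5000 + 0.9000i
Numerator: (2.5000 - 1.6000i)(-9.5000 + 0.9000i) = -22.3100 + 17.4500i
Denominator: (-9.5)^2 + (-0.9)^2 = 91.06
Result = (-22.3100 + 17.4500i)/91.06

-0.2450 + 0.1916i


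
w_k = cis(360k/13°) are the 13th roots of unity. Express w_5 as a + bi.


Angle = 360*5/13 = 138.4615°
a = cos(138.4615°) = -0.7485
b = sin(138.4615°) = 0.6631

-0.7485 + 0.6631i


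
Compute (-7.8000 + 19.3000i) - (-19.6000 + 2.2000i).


Real: -7.8 + 19.6 = 11.8
Imag: 19.3 - 2.2 = 17.1

11.8000 + 17.1000i


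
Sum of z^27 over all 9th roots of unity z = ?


The roots are w_k = w^k with w = e^(2*pi*i/9), and (w^k)^27 = (w^27)^k.
So S = 1 + u + u^2 + ... + u^(8) with u = w^27.
27 = 3*9 + 0, so 27 is a multiple of 9 and u = (w^9)^3 = 1.
Every one of the 9 terms equals 1: S = 9

S = 9


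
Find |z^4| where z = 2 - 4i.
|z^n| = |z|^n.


|z| = sqrt(4+16) = sqrt(20) = 4.4721
|z^4| = |z|^4 = (sqrt(20))^4 = 20^2 = 400

|z^4| = 400


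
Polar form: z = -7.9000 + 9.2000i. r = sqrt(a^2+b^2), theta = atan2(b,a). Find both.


r = sqrt(62.41+84.64) = sqrt(147.05) = 12.1264
theta = atan2(9.2, -7.9) = 130.6525 degrees

r = 12.1264, theta = 130.6525 degrees


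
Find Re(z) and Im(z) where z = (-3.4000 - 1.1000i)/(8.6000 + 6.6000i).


Multiply by conjugate: (-3.4000 - 1.1000i)(8.6000 - 6.6000i) / (8.6^2 + 6.6^2)
Numerator real = -3.4*8.6 - (1.1)*6.6 = -36.5
Numerator imag = -1.1*8.6 - (-3.4)*6.6 = 12.98
Denominator = 117.52
Re(z) = -36.5/117.52 = -0.3106
Im(z) = 12.98/117.52 = 0.1104

Re(z) = -0.3106, Im(z) = 0.1104


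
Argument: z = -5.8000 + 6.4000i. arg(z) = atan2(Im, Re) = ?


Re = -5.8, Im = 6.4
arg = atan2(6.4, -5.8) = 132.1844 degrees

arg(z) = 132.1844 degrees


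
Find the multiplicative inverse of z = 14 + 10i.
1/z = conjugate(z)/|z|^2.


|z|^2 = 196+100 = 296
1/z = (14 - 10i)/296

1/z = 0.0473 - 0.0338i


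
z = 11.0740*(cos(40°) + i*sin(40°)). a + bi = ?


a = 11.0740*cos(40°) = 11.0740*0.766044 = 8.4832
b = 11.0740*sin(40°) = 11.0740*0.642788 = 7.1182

8.4832 + 7.1182i


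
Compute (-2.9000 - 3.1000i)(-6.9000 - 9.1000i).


Real = -2.9*(-6.9) - (-3.1)*(-9.1) = 20.01 - 28.21 = -8.2
Imag = -2.9*(-9.1) - (6.9)*(-3.1) = 26.39 + 21.39 = 47.78

-8.2000 + 47.7800i


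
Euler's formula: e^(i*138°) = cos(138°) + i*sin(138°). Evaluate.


cos(138°) = -0.7431
sin(138°) = 0.6691

e^(i*138°) = -0.7431 + 0.6691i


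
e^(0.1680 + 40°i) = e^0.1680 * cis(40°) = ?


e^0.1680 = 1.1829
cos(40°) = 0.766044
sin(40°) = 0.6428
Real = 1.1829*0.766044 = 0.9062
Imag = 1.1829*0.6428 = 0.7604

0.9062 + 0.7604i


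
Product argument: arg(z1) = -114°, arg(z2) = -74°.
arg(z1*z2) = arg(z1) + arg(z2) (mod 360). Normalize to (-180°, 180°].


arg(z1*z2) = -114° - 74° = -188°
Normalized to (-180°, 180°]: 172°

172°


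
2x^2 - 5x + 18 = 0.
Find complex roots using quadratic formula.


disc = (-5)^2 - 4*2*18 = 25 - 144 = -119
sqrt(|disc|) = sqrt(119) = 10.9087
Real part = 5/(2*2) = 1.2500
Imag part = 10.9087/(2*2) = 2.7272

1.2500 ± 2.7272i


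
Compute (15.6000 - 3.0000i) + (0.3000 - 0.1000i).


Real: 15.6 + 0.3 = 15.9
Imag: -3 - 0.1 = -3.1

15.9000 - 3.1000i


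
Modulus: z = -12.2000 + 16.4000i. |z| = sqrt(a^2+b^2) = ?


|z| = sqrt((-12.2)^2 + 16.4^2) = sqrt(148.84 + 268.96) = sqrt(417.8) = 20.4402

|z| = 20.4402


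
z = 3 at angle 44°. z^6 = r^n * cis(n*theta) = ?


r^6 = 3^6 = 729
n*theta = 6*44° = 264° = 264° (mod 360)
a = 729*cos(264°) = -76.2012
b = 729*sin(264°) = -725.0065

729 cis(264°) = -76.2012 - 725.0065i


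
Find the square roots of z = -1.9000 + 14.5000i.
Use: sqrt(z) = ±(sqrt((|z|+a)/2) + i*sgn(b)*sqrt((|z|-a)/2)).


|z| = sqrt(3.61+210.25) = 14.6240
sqrt((|z|+a)/2) = sqrt((14.6240+(-1.9))/2) = sqrt(6.3620) = 2.5223
sqrt((|z|-a)/2) = sqrt((14.6240-(-1.9))/2) = sqrt(8.2620) = 2.8744

±(2.5223 + 2.8744i) i.e. 2.5223 + 2.8744i and -2.5223 - 2.8744i


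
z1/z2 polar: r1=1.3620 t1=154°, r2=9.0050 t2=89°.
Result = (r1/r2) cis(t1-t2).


r = 1.3620 / 9.0050 = 0.1512
theta = 154° - 89° = 65° = 65° (mod 360)

0.1512 cis(65°)


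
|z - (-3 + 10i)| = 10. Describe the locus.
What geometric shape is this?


|z - z0| = r is a circle with center z0 and radius r.
Center = (-3, 10), radius = 10

Circle with center (-3, 10) and radius 10


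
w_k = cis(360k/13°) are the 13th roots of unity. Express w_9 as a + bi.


Angle = 360*9/13 = 249.2308°
a = cos(249.2308°) = -0.3546
b = sin(249.2308°) = -0.9350

-0.3546 - 0.9350i


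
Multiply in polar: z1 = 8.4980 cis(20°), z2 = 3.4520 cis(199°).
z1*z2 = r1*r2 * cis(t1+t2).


r = 8.4980 * 3.4520 = 29.3351
theta = 20° + 199° = 219° = 219° (mod 360)

29.3351 cis(219°)


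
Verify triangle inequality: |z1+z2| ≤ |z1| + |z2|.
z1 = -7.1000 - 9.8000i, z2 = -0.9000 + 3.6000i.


|z1| = sqrt((-7.1)^2 + (-9.8)^2) = sqrt(146.45) = 12.1017
|z2| = sqrt((-0.9)^2 + 3.6^2) = sqrt(13.77) = 3.7108
z1+z2 = -8.0000 - 6.2000i
|z1+z2| = sqrt(102.44) = 10.1213
|z1|+|z2| = 12.1017 + 3.7108 = 15.8125

|z1+z2| = 10.1213 ≤ |z1|+|z2| = 15.8125 (verified)


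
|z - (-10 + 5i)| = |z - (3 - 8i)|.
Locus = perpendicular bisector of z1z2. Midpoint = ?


Equal distances means the locus is the perpendicular bisector of z1 and z2.
Midpoint = ((-10+3)/2, (5+(-8))/2) = (-3.5000, -1.5000)

Perpendicular bisector through (-3.5000, -1.5000)


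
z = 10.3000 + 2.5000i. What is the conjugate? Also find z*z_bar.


z_bar = 10.3000 - 2.5000i
z*z_bar = 10.3^2 + 2.5^2 = 106.09 + 6.25 = 112.34

z_bar = 10.3000 - 2.5000i, z*z_bar = 112.34


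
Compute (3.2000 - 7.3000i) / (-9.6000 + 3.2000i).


Conjugate of z2 = -9.6000 - 3.2000i
Numerator: (3.2000 - 7.3000i)(-9.6000 - 3.2000i) = -54.0800 + 59.8400i
Denominator: (-9.6)^2 + 3.2^2 = 102.4
Result = (-54.0800 + 59.8400i)/102.4

-0.5281 + 0.5844i


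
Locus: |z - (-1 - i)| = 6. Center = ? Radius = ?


|z - z0| = r is a circle with center z0 and radius r.
Center = (-1, -1), radius = 6

Circle with center (-1, -1) and radius 6


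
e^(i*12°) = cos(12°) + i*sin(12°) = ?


cos(12°) = 0.9781
sin(12°) = 0.2079

e^(i*12°) = 0.9781 + 0.2079i


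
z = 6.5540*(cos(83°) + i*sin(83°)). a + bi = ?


a = 6.5540*cos(83°) = 6.5540*0.12187 = 0.7987
b = 6.5540*sin(83°) = 6.5540*0.992546 = 6.5051

0.7987 + 6.5051i


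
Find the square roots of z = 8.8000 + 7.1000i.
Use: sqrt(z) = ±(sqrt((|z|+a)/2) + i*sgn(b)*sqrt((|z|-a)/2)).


|z| = sqrt(77.44+50.41) = 11.3071
sqrt((|z|+a)/2) = sqrt((11.3071+8.8)/2) = sqrt(10.0535) = 3.1707
sqrt((|z|-a)/2) = sqrt((11.3071-8.8)/2) = sqrt(1.2535) = 1.1196

±(3.1707 + 1.1196i) i.e. 3.1707 + 1.1196i and -3.1707 - 1.1196i


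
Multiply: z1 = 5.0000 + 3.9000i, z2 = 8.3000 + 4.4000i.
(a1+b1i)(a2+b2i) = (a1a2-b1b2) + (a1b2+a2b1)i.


Real = 5*8.3 - 3.9*4.4 = 41.5 - 17.16 = 24.34
Imag = 5*4.4 + 8.3*3.9 = 22 + 32.37 = 54.37

24.3400 + 54.3700i


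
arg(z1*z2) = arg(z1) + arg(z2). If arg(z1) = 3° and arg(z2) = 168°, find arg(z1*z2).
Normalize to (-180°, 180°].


arg(z1*z2) = 3° + 168° = 171°
Normalized to (-180°, 180°]: 171°

171°


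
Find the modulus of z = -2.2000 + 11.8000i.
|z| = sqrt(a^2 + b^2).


|z| = sqrt((-2.2)^2 + 11.8^2) = sqrt(4.84 + 139.24) = sqrt(144.08) = 12.0033

|z| = 12.0033


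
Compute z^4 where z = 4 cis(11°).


r^4 = 4^4 = 256
n*theta = 4*11° = 44° = 44° (mod 360)
a = 256*cos(44°) = 184.1510
b = 256*sin(44°) = 177.8325

256 cis(44°) = 184.1510 + 177.8325i


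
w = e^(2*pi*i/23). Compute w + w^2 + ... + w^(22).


With w = e^(2*pi*i/23), all 23 of the 23th roots of unity w^0 = 1, w, ..., w^(22) sum to 0: 1 + w + ... + w^(22) = (1 - w^23)/(1 - w) = 0 since w^23 = 1, w ≠ 1.
Removing the root 1: w + w^2 + ... + w^(22) = 0 - 1 = -1

Sum = -1


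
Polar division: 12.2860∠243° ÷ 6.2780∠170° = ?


r = 12.2860 / 6.2780 = 1.9570
theta = 243° - 170° = 73° = 73° (mod 360)

1.9570 cis(73°)


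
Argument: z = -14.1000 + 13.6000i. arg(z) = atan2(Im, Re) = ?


Re = -14.1, Im = 13.6
arg = atan2(13.6, -14.1) = 136.0341 degrees

arg(z) = 136.0341 degrees


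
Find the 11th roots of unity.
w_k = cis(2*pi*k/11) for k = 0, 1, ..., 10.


The 11th roots of unity are cis(360k/11°) for k=0..10
Angle step = 360/11 = 32.7273°
Primitive root: cis(32.7273°)
Primitive root = 0.8413 + 0.5406i

11 roots at angles: 0°, 32.7273°, 65.4545°, 98.1818°, 130.9091°, 163.6364°, 196.3636°, 229.0909°, 261.8182°, 294.5455°, 327.2727°


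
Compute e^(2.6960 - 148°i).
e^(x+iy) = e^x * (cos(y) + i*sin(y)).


e^2.6960 = 14.8203
cos(-148°) = -0.84805
sin(-148°) = -0.52992
Real = 14.8203*(-0.84805) = -12.5684
Imag = 14.8203*(-0.52992) = -7.8536

-12.5684 - 7.8536i


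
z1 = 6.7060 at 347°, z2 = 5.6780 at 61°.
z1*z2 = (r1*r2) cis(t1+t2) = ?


r = 6.7060 * 5.6780 = 38.0767
theta = 347° + 61° = 408° = 48° (mod 360)

38.0767 cis(48°)


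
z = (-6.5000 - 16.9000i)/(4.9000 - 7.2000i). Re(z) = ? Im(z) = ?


Multiply by conjugate: (-6.5000 - 16.9000i)(4.9000 + 7.2000i) / (4.9^2 + (-7.2)^2)
Numerator real = -6.5*4.9 - (16.9)*(-7.2) = 89.83
Numerator imag = -16.9*4.9 - (-6.5)*(-7.2) = -129.61
Denominator = 75.85
Re(z) = 89.83/75.85 = 1.1843
Im(z) = -129.61/75.85 = -1.7088

Re(z) = 1.1843, Im(z) = -1.7088


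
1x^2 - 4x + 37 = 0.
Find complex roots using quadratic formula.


disc = (-4)^2 - 4*1*37 = 16 - 148 = -132
sqrt(|disc|) = sqrt(132) = 11.4891
Real part = 4/(2*1) = 2.0000
Imag part = 11.4891/(2*1) = 5.7446

2.0000 ± 5.7446i


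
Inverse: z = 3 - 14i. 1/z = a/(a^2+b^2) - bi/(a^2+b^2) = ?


|z|^2 = 9+196 = 205
1/z = (3 + 14i)/205

1/z = 0.0146 + 0.0683i


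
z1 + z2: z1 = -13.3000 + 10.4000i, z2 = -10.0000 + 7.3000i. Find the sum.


Real: -13.3 - 10 = -23.3
Imag: 10.4 + 7.3 = 17.7

-23.3000 + 17.7000i


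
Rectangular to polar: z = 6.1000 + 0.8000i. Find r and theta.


r = sqrt(37.21+0.64) = sqrt(37.85) = 6.1522
theta = atan2(0.8, 6.1) = 7.4716 degrees

r = 6.1522, theta = 7.4716 degrees


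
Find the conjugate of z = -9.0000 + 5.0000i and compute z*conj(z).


z_bar = -9.0000 - 5.0000i
z*z_bar = (-9)^2 + 5^2 = 81 + 25 = 106

z_bar = -9.0000 - 5.0000i, z*z_bar = 106


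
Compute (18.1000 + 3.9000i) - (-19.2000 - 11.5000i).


Real: 18.1 + 19.2 = 37.3
Imag: 3.9 + 11.5 = 15.4

37.3000 + 15.4000i


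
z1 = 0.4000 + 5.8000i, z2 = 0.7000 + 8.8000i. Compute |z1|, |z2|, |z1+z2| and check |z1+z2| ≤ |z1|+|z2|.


|z1| = sqrt(0.4^2 + 5.8^2) = sqrt(33.8) = 5.8138
|z2| = sqrt(0.7^2 + 8.8^2) = sqrt(77.93) = 8.8278
z1+z2 = 1.1000 + 14.6000i
|z1+z2| = sqrt(214.37) = 14.6414
|z1|+|z2| = 5.8138 + 8.8278 = 14.6416

|z1+z2| = 14.6414 ≤ |z1|+|z2| = 14.6416 (verified)


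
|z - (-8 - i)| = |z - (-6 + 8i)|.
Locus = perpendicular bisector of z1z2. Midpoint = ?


Equal distances means the locus is the perpendicular bisector of z1 and z2.
Midpoint = ((-8+(-6))/2, (-1+8)/2) = (-7.0000, 3.5000)

Perpendicular bisector through (-7.0000, 3.5000)


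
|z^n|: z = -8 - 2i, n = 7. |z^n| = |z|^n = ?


|z| = sqrt(64+4) = sqrt(68) = 8.2462
|z^7| = |z|^7 = (sqrt(68))^7 = 68^3 * sqrt(68) = 314432*sqrt(68)

|z^7| = 314432*sqrt(68) ≈ 2592872.6961


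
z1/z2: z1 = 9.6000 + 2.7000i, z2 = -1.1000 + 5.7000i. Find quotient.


Conjugate of z2 = -1.1000 - 5.7000i
Numerator: (9.6000 + 2.7000i)(-1.1000 - 5.7000i) = 4.8300 - 57.6900i
Denominator: (-1.1)^2 + 5.7^2 = 33.7
Result = (4.8300 - 57.6900i)/33.7

0.1433 - 1.7119i


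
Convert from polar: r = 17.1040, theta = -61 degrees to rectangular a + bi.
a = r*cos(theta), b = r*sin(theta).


a = 17.1040*cos(-61°) = 17.1040*0.48481 = 8.2922
b = 17.1040*sin(-61°) = 17.1040*(-0.87462) = -14.9595

8.2922 - 14.9595i


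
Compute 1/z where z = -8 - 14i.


|z|^2 = 64+196 = 260
1/z = (-8 + 14i)/260

1/z = -0.0308 + 0.0538i


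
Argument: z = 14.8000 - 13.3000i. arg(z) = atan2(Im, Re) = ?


Re = 14.8, Im = -13.3
arg = atan2(-13.3, 14.8) = -41.9444 degrees

arg(z) = -41.9444 degrees


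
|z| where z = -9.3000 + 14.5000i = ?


|z| = sqrt((-9.3)^2 + 14.5^2) = sqrt(86.49 + 210.25) = sqrt(296.74) = 17.2261

|z| = 17.2261


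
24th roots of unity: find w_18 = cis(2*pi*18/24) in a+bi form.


Angle = 360*18/24 = 270°
a = cos(270°) = 0
b = sin(270°) = -1.0000

0 - 1.0000i


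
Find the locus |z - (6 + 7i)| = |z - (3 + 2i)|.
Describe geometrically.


Equal distances means the locus is the perpendicular bisector of z1 and z2.
Midpoint = ((6+3)/2, (7+2)/2) = (4.5000, 4.5000)

Perpendicular bisector through (4.5000, 4.5000)


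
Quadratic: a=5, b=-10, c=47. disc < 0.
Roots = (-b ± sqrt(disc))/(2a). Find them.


disc = (-10)^2 - 4*5*47 = 100 - 940 = -840
sqrt(|disc|) = sqrt(840) = 28.9828
Real part = 10/(2*5) = 1.0000
Imag part = 28.9828/(2*5) = 2.8983

1.0000 ± 2.8983i


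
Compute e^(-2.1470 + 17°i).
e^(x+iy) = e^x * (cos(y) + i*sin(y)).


e^-2.1470 = 0.1168
cos(17°) = 0.9563
sin(17°) = 0.2924
Real = 0.1168*0.9563 = 0.1117
Imag = 0.1168*0.2924 = 0.0342

0.1117 + 0.0342i


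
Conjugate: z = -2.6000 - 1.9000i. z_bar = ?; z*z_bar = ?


z_bar = -2.6000 + 1.9000i
z*z_bar = (-2.6)^2 + (-1.9)^2 = 6.76 + 3.61 = 10.37

z_bar = -2.6000 + 1.9000i, z*z_bar = 10.37


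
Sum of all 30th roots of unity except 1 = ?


With w = e^(2*pi*i/30), all 30 of the 30th roots of unity w^0 = 1, w, ..., w^(29) sum to 0: 1 + w + ... + w^(29) = (1 - w^30)/(1 - w) = 0 since w^30 = 1, w ≠ 1.
Removing the root 1: w + w^2 + ... + w^(29) = 0 - 1 = -1

Sum = -1


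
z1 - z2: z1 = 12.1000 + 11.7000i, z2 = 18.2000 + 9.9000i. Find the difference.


Real: 12.1 - 18.2 = -6.1
Imag: 11.7 - 9.9 = 1.8

-6.1000 + 1.8000i


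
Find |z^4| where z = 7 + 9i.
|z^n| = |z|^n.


|z| = sqrt(49+81) = sqrt(130) = 11.4018
|z^4| = |z|^4 = (sqrt(130))^4 = 130^2 = 16900

|z^4| = 16900


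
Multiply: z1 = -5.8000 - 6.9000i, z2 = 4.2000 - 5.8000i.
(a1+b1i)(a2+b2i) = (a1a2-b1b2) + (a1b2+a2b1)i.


Real = -5.8*4.2 - (-6.9)*(-5.8) = -24.36 - 40.02 = -64.38
Imag = -5.8*(-5.8) + 4.2*(-6.9) = 33.64 - (28.98) = 4.66

-64.3800 + 4.6600i


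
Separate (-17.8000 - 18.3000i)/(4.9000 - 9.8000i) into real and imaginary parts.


Multiply by conjugate: (-17.8000 - 18.3000i)(4.9000 + 9.8000i) / (4.9^2 + (-9.8)^2)
Numerator real = -17.8*4.9 - (18.3)*(-9.8) = 92.12
Numerator imag = -18.3*4.9 - (-17.8)*(-9.8) = -264.11
Denominator = 120.05
Re(z) = 92.12/120.05 = 0.7673
Im(z) = -264.11/120.05 = -2.2000

Re(z) = 0.7673, Im(z) = -2.2000


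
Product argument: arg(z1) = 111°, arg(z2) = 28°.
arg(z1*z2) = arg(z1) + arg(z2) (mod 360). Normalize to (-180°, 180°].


arg(z1*z2) = 111° + 28° = 139°
Normalized to (-180°, 180°]: 139°

139°


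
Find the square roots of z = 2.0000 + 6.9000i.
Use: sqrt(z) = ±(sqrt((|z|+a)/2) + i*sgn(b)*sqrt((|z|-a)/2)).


|z| = sqrt(4+47.61) = 7.1840
sqrt((|z|+a)/2) = sqrt((7.1840+2)/2) = sqrt(4.5920) = 2.1429
sqrt((|z|-a)/2) = sqrt((7.1840-2)/2) = sqrt(2.5920) = 1.6100

±(2.1429 + 1.6100i) i.e. 2.1429 + 1.6100i and -2.1429 - 1.6100i


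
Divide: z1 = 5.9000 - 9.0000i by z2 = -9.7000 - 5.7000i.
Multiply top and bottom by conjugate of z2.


Conjugate of z2 = -9.7000 + 5.7000i
Numerator: (5.9000 - 9.0000i)(-9.7000 + 5.7000i) = -5.9300 + 120.9300i
Denominator: (-9.7)^2 + (-5.7)^2 = 126.58
Result = (-5.9300 + 120.9300i)/126.58

-0.0468 + 0.9554i


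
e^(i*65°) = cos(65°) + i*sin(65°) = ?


cos(65°) = 0.4226
sin(65°) = 0.9063

e^(i*65°) = 0.4226 + 0.9063i


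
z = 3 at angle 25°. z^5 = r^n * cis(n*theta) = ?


r^5 = 3^5 = 243
n*theta = 5*25° = 125° = 125° (mod 360)
a = 243*cos(125°) = -139.3791
b = 243*sin(125°) = 199.0539

243 cis(125°) = -139.3791 + 199.0539i


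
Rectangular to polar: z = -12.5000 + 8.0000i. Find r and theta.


r = sqrt(156.25+64) = sqrt(220.25) = 14.8408
theta = atan2(8, -12.5) = 147.3808 degrees

r = 14.8408, theta = 147.3808 degrees


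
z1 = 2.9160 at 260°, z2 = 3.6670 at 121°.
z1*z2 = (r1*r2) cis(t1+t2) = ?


r = 2.9160 * 3.6670 = 10.6930
theta = 260° + 121° = 381° = 21° (mod 360)

10.6930 cis(21°)


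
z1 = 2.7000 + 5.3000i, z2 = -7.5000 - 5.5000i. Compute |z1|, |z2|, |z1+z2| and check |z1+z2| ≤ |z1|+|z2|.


|z1| = sqrt(2.7^2 + 5.3^2) = sqrt(35.38) = 5.9481
|z2| = sqrt((-7.5)^2 + (-5.5)^2) = sqrt(86.5) = 9.3005
z1+z2 = -4.8000 - 0.2000i
|z1+z2| = sqrt(23.08) = 4.8042
|z1|+|z2| = 5.9481 + 9.3005 = 15.2486

|z1+z2| = 4.8042 ≤ |z1|+|z2| = 15.2486 (verified)


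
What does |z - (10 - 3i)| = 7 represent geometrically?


|z - z0| = r is a circle with center z0 and radius r.
Center = (10, -3), radius = 7

Circle with center (10, -3) and radius 7


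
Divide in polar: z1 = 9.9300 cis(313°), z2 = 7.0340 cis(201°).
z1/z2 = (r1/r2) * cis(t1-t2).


r = 9.9300 / 7.0340 = 1.4117
theta = 313° - 201° = 112° = 112° (mod 360)

1.4117 cis(112°)


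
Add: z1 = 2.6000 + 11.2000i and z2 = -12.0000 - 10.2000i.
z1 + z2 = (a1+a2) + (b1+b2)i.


Real: 2.6 - 12 = -9.4
Imag: 11.2 - 10.2 = 1

-9.4000 + i


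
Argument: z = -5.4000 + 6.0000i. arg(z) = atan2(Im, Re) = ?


Re = -5.4, Im = 6
arg = atan2(6, -5.4) = 131.9872 degrees

arg(z) = 131.9872 degrees


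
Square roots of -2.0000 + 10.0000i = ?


|z| = sqrt(4+100) = 10.1980
sqrt((|z|+a)/2) = sqrt((10.1980+(-2))/2) = sqrt(4.0990) = 2.0246
sqrt((|z|-a)/2) = sqrt((10.1980-(-2))/2) = sqrt(6.0990) = 2.4696

±(2.0246 + 2.4696i) i.e. 2.0246 + 2.4696i and -2.0246 - 2.4696i


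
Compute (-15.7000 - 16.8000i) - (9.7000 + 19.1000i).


Real: -15.7 - 9.7 = -25.4
Imag: -16.8 - 19.1 = -35.9

-25.4000 - 35.9000i


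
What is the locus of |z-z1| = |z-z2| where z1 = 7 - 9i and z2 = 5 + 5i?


Equal distances means the locus is the perpendicular bisector of z1 and z2.
Midpoint = ((7+5)/2, (-9+5)/2) = (6.0000, -2.0000)

Perpendicular bisector through (6.0000, -2.0000)


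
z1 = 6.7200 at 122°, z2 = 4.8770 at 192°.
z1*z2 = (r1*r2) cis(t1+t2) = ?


r = 6.7200 * 4.8770 = 32.7734
theta = 122° + 192° = 314° = 314° (mod 360)

32.7734 cis(314°)


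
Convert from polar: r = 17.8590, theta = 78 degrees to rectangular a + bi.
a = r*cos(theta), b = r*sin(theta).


a = 17.8590*cos(78°) = 17.8590*0.20791 = 3.7131
b = 17.8590*sin(78°) = 17.8590*0.978148 = 17.4687

3.7131 + 17.4687i


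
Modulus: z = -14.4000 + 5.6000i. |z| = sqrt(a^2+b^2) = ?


|z| = sqrt((-14.4)^2 + 5.6^2) = sqrt(207.36 + 31.36) = sqrt(238.72) = 15.4506

|z| = 15.4506


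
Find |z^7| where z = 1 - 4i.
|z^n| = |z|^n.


|z| = sqrt(1+16) = sqrt(17) = 4.1231
|z^7| = |z|^7 = (sqrt(17))^7 = 17^3 * sqrt(17) = 4913*sqrt(17)

|z^7| = 4913*sqrt(17) ≈ 20256.8179


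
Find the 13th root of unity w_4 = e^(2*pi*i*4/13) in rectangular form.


Angle = 360*4/13 = 110.7692°
a = cos(110.7692°) = -0.3546
b = sin(110.7692°) = 0.9350

-0.3546 + 0.9350i


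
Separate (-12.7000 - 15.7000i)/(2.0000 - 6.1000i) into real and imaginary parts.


Multiply by conjugate: (-12.7000 - 15.7000i)(2.0000 + 6.1000i) / (2^2 + (-6.1)^2)
Numerator real = -12.7*2 - (15.7)*(-6.1) = 70.37
Numerator imag = -15.7*2 - (-12.7)*(-6.1) = -108.87
Denominator = 41.21
Re(z) = 70.37/41.21 = 1.7076
Im(z) = -108.87/41.21 = -2.6418

Re(z) = 1.7076, Im(z) = -2.6418


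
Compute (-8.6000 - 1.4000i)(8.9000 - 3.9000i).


Real = -8.6*8.9 - (-1.4)*(-3.9) = -76.54 - 5.46 = -82
Imag = -8.6*(-3.9) + 8.9*(-1.4) = 33.54 - (12.46) = 21.08

-82.0000 + 21.0800i


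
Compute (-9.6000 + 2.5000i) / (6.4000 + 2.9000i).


Conjugate of z2 = 6.4000 - 2.9000i
Numerator: (-9.6000 + 2.5000i)(6.4000 - 2.9000i) = -54.1900 + 43.8400i
Denominator: 6.4^2 + 2.9^2 = 49.37
Result = (-54.1900 + 43.8400i)/49.37

-1.0976 + 0.8880i


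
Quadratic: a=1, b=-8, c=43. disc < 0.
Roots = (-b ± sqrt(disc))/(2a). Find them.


disc = (-8)^2 - 4*1*43 = 64 - 172 = -108
sqrt(|disc|) = sqrt(108) = 10.3923
Real part = 8/(2*1) = 4.0000
Imag part = 10.3923/(2*1) = 5.1962

4.0000 ± 5.1962i


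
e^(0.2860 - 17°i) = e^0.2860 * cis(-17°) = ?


e^0.2860 = 1.3311
cos(-17°) = 0.9563
sin(-17°) = -0.2924
Real = 1.3311*0.9563 = 1.2729
Imag = 1.3311*(-0.2924) = -0.3892

1.2729 - 0.3892i


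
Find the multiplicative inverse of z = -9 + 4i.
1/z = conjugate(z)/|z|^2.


|z|^2 = 81+16 = 97
1/z = (-9 - 4i)/97

1/z = -0.0928 - 0.0412i


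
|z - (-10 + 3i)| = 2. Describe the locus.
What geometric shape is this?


|z - z0| = r is a circle with center z0 and radius r.
Center = (-10, 3), radius = 2

Circle with center (-10, 3) and radius 2


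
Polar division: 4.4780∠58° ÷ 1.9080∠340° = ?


r = 4.4780 / 1.9080 = 2.3470
theta = 58° - 340° = -282° = 78° (mod 360)

2.3470 cis(78°)


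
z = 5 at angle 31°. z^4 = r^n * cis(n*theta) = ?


r^4 = 5^4 = 625
n*theta = 4*31° = 124° = 124° (mod 360)
a = 625*cos(124°) = -349.4956
b = 625*sin(124°) = 518.1485

625 cis(124°) = -349.4956 + 518.1485i


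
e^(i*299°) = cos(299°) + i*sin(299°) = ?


cos(299°) = 0.4848
sin(299°) = -0.8746

e^(i*299°) = 0.4848 - 0.8746i


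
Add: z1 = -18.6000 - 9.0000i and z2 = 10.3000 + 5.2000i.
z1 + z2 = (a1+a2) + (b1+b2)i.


Real: -18.6 + 10.3 = -8.3
Imag: -9 + 5.2 = -3.8

-8.3000 - 3.8000i


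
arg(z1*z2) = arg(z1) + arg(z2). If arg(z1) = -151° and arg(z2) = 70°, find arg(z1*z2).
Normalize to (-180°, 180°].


arg(z1*z2) = -151° + 70° = -81°
Normalized to (-180°, 180°]: -81°

-81°


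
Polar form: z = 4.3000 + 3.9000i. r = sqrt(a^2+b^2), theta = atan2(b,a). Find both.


r = sqrt(18.49+15.21) = sqrt(33.7) = 5.8052
theta = atan2(3.9, 4.3) = 42.2073 degrees

r = 5.8052, theta = 42.2073 degrees


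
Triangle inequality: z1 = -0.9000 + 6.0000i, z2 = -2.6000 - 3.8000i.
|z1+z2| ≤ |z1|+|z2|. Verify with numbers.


|z1| = sqrt((-0.9)^2 + 6^2) = sqrt(36.81) = 6.0671
|z2| = sqrt((-2.6)^2 + (-3.8)^2) = sqrt(21.2) = 4.6043
z1+z2 = -3.5000 + 2.2000i
|z1+z2| = sqrt(17.09) = 4.1340
|z1|+|z2| = 6.0671 + 4.6043 = 10.6714

|z1+z2| = 4.1340 ≤ |z1|+|z2| = 10.6714 (verified)


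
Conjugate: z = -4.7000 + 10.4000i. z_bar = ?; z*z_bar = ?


z_bar = -4.7000 - 10.4000i
z*z_bar = (-4.7)^2 + 10.4^2 = 22.09 + 108.16 = 130.25

z_bar = -4.7000 - 10.4000i, z*z_bar = 130.25


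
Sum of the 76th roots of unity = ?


The sum of all 76th roots of unity is 0.
Geometric series: (1 - w^76)/(1 - w) = (1-1)/(1-w) = 0 since w^76 = 1, w ≠ 1.
Alternatively: coefficient of z^75 in z^76 - 1 is 0.

0


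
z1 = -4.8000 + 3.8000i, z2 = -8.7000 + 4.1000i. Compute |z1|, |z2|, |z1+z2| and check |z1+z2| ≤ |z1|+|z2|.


|z1| = sqrt((-4.8)^2 + 3.8^2) = sqrt(37.48) = 6.1221
|z2| = sqrt((-8.7)^2 + 4.1^2) = sqrt(92.5) = 9.6177
z1+z2 = -13.5000 + 7.9000i
|z1+z2| = sqrt(244.66) = 15.6416
|z1|+|z2| = 6.1221 + 9.6177 = 15.7398

|z1+z2| = 15.6416 ≤ |z1|+|z2| = 15.7398 (verified)


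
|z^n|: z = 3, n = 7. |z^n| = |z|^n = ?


|z| = sqrt(9+0) = sqrt(9) = 3
|z^7| = |z|^7 = 3^7 = 2187

|z^7| = 2187


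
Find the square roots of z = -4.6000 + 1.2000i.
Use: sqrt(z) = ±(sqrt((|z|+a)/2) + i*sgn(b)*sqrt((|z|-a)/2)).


|z| = sqrt(21.16+1.44) = 4.7539
sqrt((|z|+a)/2) = sqrt((4.7539+(-4.6))/2) = sqrt(0.0770) = 0.2774
sqrt((|z|-a)/2) = sqrt((4.7539-(-4.6))/2) = sqrt(4.6770) = 2.1626

±(0.2774 + 2.1626i) i.e. 0.2774 + 2.1626i and -0.2774 - 2.1626i


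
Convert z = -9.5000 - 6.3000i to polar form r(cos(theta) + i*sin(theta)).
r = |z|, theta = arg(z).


r = sqrt(90.25+39.69) = sqrt(129.94) = 11.3991
theta = atan2(-6.3, -9.5) = -146.4493 degrees

r = 11.3991, theta = -146.4493 degrees


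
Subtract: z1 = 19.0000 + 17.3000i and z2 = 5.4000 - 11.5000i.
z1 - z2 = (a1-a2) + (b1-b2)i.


Real: 19 - 5.4 = 13.6
Imag: 17.3 + 11.5 = 28.8

13.6000 + 28.8000i


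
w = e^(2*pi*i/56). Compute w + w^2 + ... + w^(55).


With w = e^(2*pi*i/56), all 56 of the 56th roots of unity w^0 = 1, w, ..., w^(55) sum to 0: 1 + w + ... + w^(55) = (1 - w^56)/(1 - w) = 0 since w^56 = 1, w ≠ 1.
Removing the root 1: w + w^2 + ... + w^(55) = 0 - 1 = -1

Sum = -1


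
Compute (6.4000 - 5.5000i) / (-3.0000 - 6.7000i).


Conjugate of z2 = -3.0000 + 6.7000i
Numerator: (6.4000 - 5.5000i)(-3.0000 + 6.7000i) = 17.6500 + 59.3800i
Denominator: (-3)^2 + (-6.7)^2 = 53.89
Result = (17.6500 + 59.3800i)/53.89

0.3275 + 1.1019i
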